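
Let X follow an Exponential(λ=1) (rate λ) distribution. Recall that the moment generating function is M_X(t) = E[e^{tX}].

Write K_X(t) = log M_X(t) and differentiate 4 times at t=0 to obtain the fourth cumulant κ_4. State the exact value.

κ_4 = d^4K/dt^4 |_{t=0} = 6

M_X(t) = 1/(1 - t)
K_X(t) = log M_X(t) = -log(1 - t)
dK/dt = -1/(t - 1)
d^2K/dt^2 = 1/(t^2 - 2*t + 1)
d^3K/dt^3 = -2/(t^3 - 3*t^2 + 3*t - 1)
d^4K/dt^4 = 6/(t^4 - 4*t^3 + 6*t^2 - 4*t + 1)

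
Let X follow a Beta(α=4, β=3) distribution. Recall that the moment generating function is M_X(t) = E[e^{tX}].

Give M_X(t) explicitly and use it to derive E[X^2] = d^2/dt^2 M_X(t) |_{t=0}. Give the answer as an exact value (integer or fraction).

M_X(t) = ₁F₁(4; 7; t)
M′(t) = 4*₁F₁(5; 8; t)/7
M′′(t) = 5*₁F₁(6; 9; t)/14

E[X^2] = M′′(0) = 5/14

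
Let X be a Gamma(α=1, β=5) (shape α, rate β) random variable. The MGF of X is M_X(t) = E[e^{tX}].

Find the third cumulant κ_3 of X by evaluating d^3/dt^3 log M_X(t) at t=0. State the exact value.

κ_3 = K^(3)(0) = 2/125

M_X(t) = 5/(5 - t)
K_X(t) = log M_X(t) = -log(5 - t) + log(5)
K^(3)(t) = -2/(t^3 - 15*t^2 + 75*t - 125)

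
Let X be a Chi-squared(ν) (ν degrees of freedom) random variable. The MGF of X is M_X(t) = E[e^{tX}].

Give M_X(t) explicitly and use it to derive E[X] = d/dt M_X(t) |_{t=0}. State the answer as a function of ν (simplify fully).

E[X] = D[M](0) = ν

M_X(t) = (1 - 2*t)^(-ν/2)
D[M](t) = -ν/(2*t*(1 - 2*t)^(ν/2) - (1 - 2*t)^(ν/2))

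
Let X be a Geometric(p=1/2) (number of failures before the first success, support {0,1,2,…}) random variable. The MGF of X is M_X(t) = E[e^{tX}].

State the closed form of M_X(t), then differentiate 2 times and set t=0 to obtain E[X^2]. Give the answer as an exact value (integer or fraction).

M_X(t) = 1/(2*(1 - e^(t)/2))
dM/dt = e^(t)/(e^(2*t) - 4*e^(t) + 4)
d^2M/dt^2 = (-e^(2*t) - 2*e^(t))/(e^(3*t) - 6*e^(2*t) + 12*e^(t) - 8)

E[X^2] = d^2M/dt^2 |_{t=0} = 3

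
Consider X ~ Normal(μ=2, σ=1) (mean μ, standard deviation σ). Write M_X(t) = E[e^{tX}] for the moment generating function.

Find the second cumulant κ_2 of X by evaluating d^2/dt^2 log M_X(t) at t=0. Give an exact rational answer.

κ_2 = d^2K/dt^2 |_{t=0} = 1

M_X(t) = e^(t^2/2 + 2*t)
K_X(t) = log M_X(t) = t^2/2 + 2*t
dK/dt = t + 2
d^2K/dt^2 = 1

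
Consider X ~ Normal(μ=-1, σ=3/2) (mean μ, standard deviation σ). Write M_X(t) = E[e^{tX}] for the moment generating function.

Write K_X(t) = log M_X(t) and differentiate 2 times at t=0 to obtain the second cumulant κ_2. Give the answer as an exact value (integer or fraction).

κ_2 = d^2K/dt^2 |_{t=0} = 9/4

M_X(t) = e^(9*t^2/8 - t)
K_X(t) = log M_X(t) = 9*t^2/8 - t
dK/dt = 9*t/4 - 1
d^2K/dt^2 = 9/4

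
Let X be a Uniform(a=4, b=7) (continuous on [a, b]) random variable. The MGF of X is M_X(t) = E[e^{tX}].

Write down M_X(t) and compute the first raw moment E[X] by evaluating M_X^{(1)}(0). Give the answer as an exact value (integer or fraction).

M_X(t) = (e^(7*t) - e^(4*t))/(3*t)
dM/dt = (7*t*e^(7*t) - 4*t*e^(4*t) - e^(7*t) + e^(4*t))/(3*t^2)

E[X] = dM/dt |_{t=0} = 11/2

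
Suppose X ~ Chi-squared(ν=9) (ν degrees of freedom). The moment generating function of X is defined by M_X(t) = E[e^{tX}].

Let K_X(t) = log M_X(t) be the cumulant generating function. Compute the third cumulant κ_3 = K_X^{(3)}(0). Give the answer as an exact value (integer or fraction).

κ_3 = D^3[K](0) = 72

M_X(t) = (1 - 2*t)^(-9/2)
K_X(t) = log M_X(t) = -9*log(1 - 2*t)/2
D^3[K](t) = -72/(8*t^3 - 12*t^2 + 6*t - 1)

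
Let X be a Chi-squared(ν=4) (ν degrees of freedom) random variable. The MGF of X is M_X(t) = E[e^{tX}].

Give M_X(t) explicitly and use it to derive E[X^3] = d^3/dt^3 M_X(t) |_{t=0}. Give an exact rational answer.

M_X(t) = (1 - 2*t)^(-2)
dM/dt = -4/(8*t^3 - 12*t^2 + 6*t - 1)
d^2M/dt^2 = 24/(16*t^4 - 32*t^3 + 24*t^2 - 8*t + 1)
d^3M/dt^3 = -192/(32*t^5 - 80*t^4 + 80*t^3 - 40*t^2 + 10*t - 1)

E[X^3] = d^3M/dt^3 |_{t=0} = 192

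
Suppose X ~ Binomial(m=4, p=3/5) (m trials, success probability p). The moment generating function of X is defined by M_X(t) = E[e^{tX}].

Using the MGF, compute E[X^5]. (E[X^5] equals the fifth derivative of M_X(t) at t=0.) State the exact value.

E[X^5] = M^(5)(0) = 28488/125

M_X(t) = (3*e^(t)/5 + 2/5)^4
M^(5)(t) = 82944*e^(4*t)/625 + 52488*e^(3*t)/625 + 6912*e^(2*t)/625 + 96*e^(t)/625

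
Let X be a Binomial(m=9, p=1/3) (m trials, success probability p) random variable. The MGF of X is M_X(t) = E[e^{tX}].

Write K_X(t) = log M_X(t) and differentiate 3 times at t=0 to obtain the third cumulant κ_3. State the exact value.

κ_3 = K^(3)(0) = 2/3

M_X(t) = (e^(t)/3 + 2/3)^9
K_X(t) = log M_X(t) = 9*log(e^(t)/3 + 2/3)
K^(3)(t) = (-18*e^(2*t) + 36*e^(t))/(e^(3*t) + 6*e^(2*t) + 12*e^(t) + 8)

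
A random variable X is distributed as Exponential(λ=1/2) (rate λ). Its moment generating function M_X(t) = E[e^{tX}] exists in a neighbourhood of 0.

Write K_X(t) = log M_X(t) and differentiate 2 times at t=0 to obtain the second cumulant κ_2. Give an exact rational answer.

M_X(t) = 1/(2*(1/2 - t))
K_X(t) = log M_X(t) = -log(1/2 - t) - log(2)
K′(t) = -2/(2*t - 1)
K′′(t) = 4/(4*t^2 - 4*t + 1)

κ_2 = K′′(0) = 4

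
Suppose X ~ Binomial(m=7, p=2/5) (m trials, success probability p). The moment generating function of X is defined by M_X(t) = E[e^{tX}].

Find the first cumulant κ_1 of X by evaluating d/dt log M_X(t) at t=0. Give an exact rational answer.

M_X(t) = (2*e^(t)/5 + 3/5)^7
K_X(t) = log M_X(t) = 7*log(2*e^(t)/5 + 3/5)
dK/dt = 14*e^(t)/(2*e^(t) + 3)

κ_1 = dK/dt |_{t=0} = 14/5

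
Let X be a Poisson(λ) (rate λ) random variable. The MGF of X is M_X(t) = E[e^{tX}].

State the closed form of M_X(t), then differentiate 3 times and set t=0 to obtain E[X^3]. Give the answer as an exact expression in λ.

E[X^3] = M′′′(0) = λ*(λ^2 + 3*λ + 1)

M_X(t) = e^(λ*(e^(t) - 1))
M′(t) = λ*e^(-λ)*e^(t)*e^(λ*e^(t))
M′′(t) = (λ^2*e^(2*t)*e^(λ*e^(t)) + λ*e^(t)*e^(λ*e^(t)))*e^(-λ)
M′′′(t) = (λ^3*e^(3*t)*e^(λ*e^(t)) + 3*λ^2*e^(2*t)*e^(λ*e^(t)) + λ*e^(t)*e^(λ*e^(t)))*e^(-λ)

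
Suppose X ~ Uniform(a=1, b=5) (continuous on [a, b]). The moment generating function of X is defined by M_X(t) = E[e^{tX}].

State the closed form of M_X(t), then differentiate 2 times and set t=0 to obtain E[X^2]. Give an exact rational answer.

M_X(t) = (e^(5*t) - e^(t))/(4*t)
D^2[M](t) = (25*t^2*e^(5*t) - t^2*e^(t) - 10*t*e^(5*t) + 2*t*e^(t) + 2*e^(5*t) - 2*e^(t))/(4*t^3)

E[X^2] = D^2[M](0) = 31/3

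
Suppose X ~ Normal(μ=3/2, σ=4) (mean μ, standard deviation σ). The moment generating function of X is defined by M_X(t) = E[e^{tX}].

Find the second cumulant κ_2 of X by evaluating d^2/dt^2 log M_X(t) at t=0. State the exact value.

κ_2 = D^2[K](0) = 16

M_X(t) = e^(8*t^2 + 3*t/2)
K_X(t) = log M_X(t) = 8*t^2 + 3*t/2
D^2[K](t) = 16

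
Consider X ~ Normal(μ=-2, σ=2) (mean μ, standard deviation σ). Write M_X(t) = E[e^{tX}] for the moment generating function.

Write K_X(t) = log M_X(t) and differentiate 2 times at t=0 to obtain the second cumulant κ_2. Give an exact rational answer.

κ_2 = K^(2)(0) = 4

M_X(t) = e^(2*t^2 - 2*t)
K_X(t) = log M_X(t) = 2*t^2 - 2*t
K^(2)(t) = 4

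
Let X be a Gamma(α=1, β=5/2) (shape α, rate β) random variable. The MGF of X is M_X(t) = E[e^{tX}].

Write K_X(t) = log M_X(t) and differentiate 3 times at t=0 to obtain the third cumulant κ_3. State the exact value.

κ_3 = K′′′(0) = 16/125

M_X(t) = 5/(2*(5/2 - t))
K_X(t) = log M_X(t) = -log(5/2 - t) - log(2) + log(5)
K′(t) = -2/(2*t - 5)
K′′(t) = 4/(4*t^2 - 20*t + 25)
K′′′(t) = -16/(8*t^3 - 60*t^2 + 150*t - 125)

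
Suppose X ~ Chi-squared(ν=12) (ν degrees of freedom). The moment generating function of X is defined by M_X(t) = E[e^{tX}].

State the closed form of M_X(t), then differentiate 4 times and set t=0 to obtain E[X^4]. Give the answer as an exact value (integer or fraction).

M_X(t) = (1 - 2*t)^(-6)
dM/dt = -12/(128*t^7 - 448*t^6 + 672*t^5 - 560*t^4 + 280*t^3 - 84*t^2 + 14*t - 1)
d^2M/dt^2 = 168/(256*t^8 - 1024*t^7 + 1792*t^6 - 1792*t^5 + 1120*t^4 - 448*t^3 + 112*t^2 - 16*t + 1)
d^3M/dt^3 = -2688/(512*t^9 - 2304*t^8 + 4608*t^7 - 5376*t^6 + 4032*t^5 - 2016*t^4 + 672*t^3 - 144*t^2 + 18*t - 1)
d^4M/dt^4 = 48384/(1024*t^10 - 5120*t^9 + 11520*t^8 - 15360*t^7 + 13440*t^6 - 8064*t^5 + 3360*t^4 - 960*t^3 + 180*t^2 - 20*t + 1)

E[X^4] = d^4M/dt^4 |_{t=0} = 48384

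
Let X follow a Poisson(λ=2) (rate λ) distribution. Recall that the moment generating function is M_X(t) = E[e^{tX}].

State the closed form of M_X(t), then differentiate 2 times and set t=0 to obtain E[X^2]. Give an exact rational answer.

E[X^2] = d^2M/dt^2 |_{t=0} = 6

M_X(t) = e^(2*e^(t) - 2)
dM/dt = 2*e^(-2)*e^(t)*e^(2*e^(t))
d^2M/dt^2 = (4*e^(2*t)*e^(2*e^(t)) + 2*e^(t)*e^(2*e^(t)))*e^(-2)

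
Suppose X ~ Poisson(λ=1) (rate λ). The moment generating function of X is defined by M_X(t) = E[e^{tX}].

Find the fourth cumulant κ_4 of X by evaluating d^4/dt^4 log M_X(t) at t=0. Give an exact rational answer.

M_X(t) = e^(e^(t) - 1)
K_X(t) = log M_X(t) = e^(t) - 1
K′(t) = e^(t)
K′′(t) = e^(t)
K′′′(t) = e^(t)
K′′′′(t) = e^(t)

κ_4 = K′′′′(0) = 1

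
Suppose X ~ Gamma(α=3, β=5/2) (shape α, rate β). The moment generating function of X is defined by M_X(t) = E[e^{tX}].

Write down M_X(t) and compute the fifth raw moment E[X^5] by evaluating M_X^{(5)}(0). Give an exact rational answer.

M_X(t) = 125/(8*(5/2 - t)^3)
dM/dt = 750/(16*t^4 - 160*t^3 + 600*t^2 - 1000*t + 625)
d^2M/dt^2 = -6000/(32*t^5 - 400*t^4 + 2000*t^3 - 5000*t^2 + 6250*t - 3125)
d^3M/dt^3 = 60000/(64*t^6 - 960*t^5 + 6000*t^4 - 20000*t^3 + 37500*t^2 - 37500*t + 15625)
d^4M/dt^4 = -720000/(128*t^7 - 2240*t^6 + 16800*t^5 - 70000*t^4 + 175000*t^3 - 262500*t^2 + 218750*t - 78125)
d^5M/dt^5 = 10080000/(256*t^8 - 5120*t^7 + 44800*t^6 - 224000*t^5 + 700000*t^4 - 1400000*t^3 + 1750000*t^2 - 1250000*t + 390625)

E[X^5] = d^5M/dt^5 |_{t=0} = 16128/625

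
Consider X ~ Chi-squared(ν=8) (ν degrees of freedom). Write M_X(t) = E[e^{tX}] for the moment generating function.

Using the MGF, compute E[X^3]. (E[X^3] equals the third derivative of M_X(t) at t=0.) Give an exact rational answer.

E[X^3] = D^3[M](0) = 960

M_X(t) = (1 - 2*t)^(-4)
D^3[M](t) = -960/(128*t^7 - 448*t^6 + 672*t^5 - 560*t^4 + 280*t^3 - 84*t^2 + 14*t - 1)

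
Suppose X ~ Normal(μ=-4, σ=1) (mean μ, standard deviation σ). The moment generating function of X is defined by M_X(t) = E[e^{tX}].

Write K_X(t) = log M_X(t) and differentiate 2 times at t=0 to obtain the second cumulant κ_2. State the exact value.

κ_2 = D^2[K](0) = 1

M_X(t) = e^(t^2/2 - 4*t)
K_X(t) = log M_X(t) = t^2/2 - 4*t
D^2[K](t) = 1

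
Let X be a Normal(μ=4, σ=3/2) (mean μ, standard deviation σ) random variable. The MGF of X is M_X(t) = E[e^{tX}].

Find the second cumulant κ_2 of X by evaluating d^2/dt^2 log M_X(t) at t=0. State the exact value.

M_X(t) = e^(9*t^2/8 + 4*t)
K_X(t) = log M_X(t) = 9*t^2/8 + 4*t
K′(t) = 9*t/4 + 4
K′′(t) = 9/4

κ_2 = K′′(0) = 9/4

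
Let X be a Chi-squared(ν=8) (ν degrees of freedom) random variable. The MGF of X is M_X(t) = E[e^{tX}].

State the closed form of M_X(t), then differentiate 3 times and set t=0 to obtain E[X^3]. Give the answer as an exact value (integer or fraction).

E[X^3] = d^3M/dt^3 |_{t=0} = 960

M_X(t) = (1 - 2*t)^(-4)
dM/dt = -8/(32*t^5 - 80*t^4 + 80*t^3 - 40*t^2 + 10*t - 1)
d^2M/dt^2 = 80/(64*t^6 - 192*t^5 + 240*t^4 - 160*t^3 + 60*t^2 - 12*t + 1)
d^3M/dt^3 = -960/(128*t^7 - 448*t^6 + 672*t^5 - 560*t^4 + 280*t^3 - 84*t^2 + 14*t - 1)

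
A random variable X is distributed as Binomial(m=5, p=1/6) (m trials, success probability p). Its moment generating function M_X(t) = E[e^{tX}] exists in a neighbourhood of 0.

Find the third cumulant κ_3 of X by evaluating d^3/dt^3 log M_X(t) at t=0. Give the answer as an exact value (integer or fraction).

M_X(t) = (e^(t)/6 + 5/6)^5
K_X(t) = log M_X(t) = 5*log(e^(t)/6 + 5/6)
K^(3)(t) = (-25*e^(2*t) + 125*e^(t))/(e^(3*t) + 15*e^(2*t) + 75*e^(t) + 125)

κ_3 = K^(3)(0) = 25/54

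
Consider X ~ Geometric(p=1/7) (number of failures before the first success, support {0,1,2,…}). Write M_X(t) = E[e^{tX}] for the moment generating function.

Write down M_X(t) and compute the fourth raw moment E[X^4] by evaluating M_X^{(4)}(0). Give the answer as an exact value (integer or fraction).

E[X^4] = d^4M/dt^4 |_{t=0} = 39390

M_X(t) = 1/(7*(1 - 6*e^(t)/7))
dM/dt = 6*e^(t)/(36*e^(2*t) - 84*e^(t) + 49)
d^2M/dt^2 = (-36*e^(2*t) - 42*e^(t))/(216*e^(3*t) - 756*e^(2*t) + 882*e^(t) - 343)
d^3M/dt^3 = (216*e^(3*t) + 1008*e^(2*t) + 294*e^(t))/(1296*e^(4*t) - 6048*e^(3*t) + 10584*e^(2*t) - 8232*e^(t) + 2401)
d^4M/dt^4 = (-1296*e^(4*t) - 16632*e^(3*t) - 19404*e^(2*t) - 2058*e^(t))/(7776*e^(5*t) - 45360*e^(4*t) + 105840*e^(3*t) - 123480*e^(2*t) + 72030*e^(t) - 16807)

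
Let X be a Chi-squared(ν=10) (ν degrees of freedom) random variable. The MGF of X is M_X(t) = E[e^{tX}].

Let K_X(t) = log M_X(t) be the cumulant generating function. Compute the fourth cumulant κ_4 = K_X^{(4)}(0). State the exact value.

κ_4 = K^(4)(0) = 480

M_X(t) = (1 - 2*t)^(-5)
K_X(t) = log M_X(t) = -5*log(1 - 2*t)
K^(4)(t) = 480/(16*t^4 - 32*t^3 + 24*t^2 - 8*t + 1)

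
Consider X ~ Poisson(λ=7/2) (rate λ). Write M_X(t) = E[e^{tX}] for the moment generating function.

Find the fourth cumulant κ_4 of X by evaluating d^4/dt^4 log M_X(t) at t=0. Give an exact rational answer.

M_X(t) = e^(7*e^(t)/2 - 7/2)
K_X(t) = log M_X(t) = 7*e^(t)/2 - 7/2
K′(t) = 7*e^(t)/2
K′′(t) = 7*e^(t)/2
K′′′(t) = 7*e^(t)/2
K′′′′(t) = 7*e^(t)/2

κ_4 = K′′′′(0) = 7/2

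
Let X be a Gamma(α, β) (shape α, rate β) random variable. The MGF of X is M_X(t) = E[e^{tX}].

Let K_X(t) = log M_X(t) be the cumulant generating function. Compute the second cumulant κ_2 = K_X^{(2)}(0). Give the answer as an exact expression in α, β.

κ_2 = d^2K/dt^2 |_{t=0} = α/β^2

M_X(t) = (β/(β - t))^α
K_X(t) = log M_X(t) = α*(log(β) - log(β - t))
dK/dt = -α/(-β + t)
d^2K/dt^2 = α/(β^2 - 2*β*t + t^2)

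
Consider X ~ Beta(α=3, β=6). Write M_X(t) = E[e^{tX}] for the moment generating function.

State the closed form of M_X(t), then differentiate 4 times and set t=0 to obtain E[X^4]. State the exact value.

E[X^4] = D^4[M](0) = 1/33

M_X(t) = ₁F₁(3; 9; t)
D^4[M](t) = ₁F₁(7; 13; t)/33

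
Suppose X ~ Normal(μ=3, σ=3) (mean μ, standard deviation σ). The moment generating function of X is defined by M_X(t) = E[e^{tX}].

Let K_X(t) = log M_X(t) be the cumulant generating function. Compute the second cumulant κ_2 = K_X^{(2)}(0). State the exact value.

κ_2 = K′′(0) = 9

M_X(t) = e^(9*t^2/2 + 3*t)
K_X(t) = log M_X(t) = 9*t^2/2 + 3*t
K′(t) = 9*t + 3
K′′(t) = 9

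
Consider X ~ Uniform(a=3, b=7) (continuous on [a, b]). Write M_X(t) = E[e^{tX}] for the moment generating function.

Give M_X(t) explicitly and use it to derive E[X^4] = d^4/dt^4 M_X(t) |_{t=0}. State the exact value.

M_X(t) = (e^(7*t) - e^(3*t))/(4*t)
dM/dt = (7*t*e^(7*t) - 3*t*e^(3*t) - e^(7*t) + e^(3*t))/(4*t^2)
d^2M/dt^2 = (49*t^2*e^(7*t) - 9*t^2*e^(3*t) - 14*t*e^(7*t) + 6*t*e^(3*t) + 2*e^(7*t) - 2*e^(3*t))/(4*t^3)
d^3M/dt^3 = (343*t^3*e^(7*t) - 27*t^3*e^(3*t) - 147*t^2*e^(7*t) + 27*t^2*e^(3*t) + 42*t*e^(7*t) - 18*t*e^(3*t) - 6*e^(7*t) + 6*e^(3*t))/(4*t^4)

E[X^4] = d^4M/dt^4 |_{t=0} = 4141/5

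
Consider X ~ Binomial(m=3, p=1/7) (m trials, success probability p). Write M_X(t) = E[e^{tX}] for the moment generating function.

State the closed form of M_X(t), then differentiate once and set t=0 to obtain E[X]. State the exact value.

M_X(t) = (e^(t)/7 + 6/7)^3
M^(1)(t) = 3*e^(3*t)/343 + 36*e^(2*t)/343 + 108*e^(t)/343

E[X] = M^(1)(0) = 3/7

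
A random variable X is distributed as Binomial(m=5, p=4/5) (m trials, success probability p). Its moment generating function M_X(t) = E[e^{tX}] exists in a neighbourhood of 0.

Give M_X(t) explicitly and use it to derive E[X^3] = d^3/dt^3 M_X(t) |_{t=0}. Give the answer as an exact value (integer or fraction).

E[X^3] = D^3[M](0) = 1828/25

M_X(t) = (4*e^(t)/5 + 1/5)^5
D^3[M](t) = 1024*e^(5*t)/25 + 16384*e^(4*t)/625 + 3456*e^(3*t)/625 + 256*e^(2*t)/625 + 4*e^(t)/625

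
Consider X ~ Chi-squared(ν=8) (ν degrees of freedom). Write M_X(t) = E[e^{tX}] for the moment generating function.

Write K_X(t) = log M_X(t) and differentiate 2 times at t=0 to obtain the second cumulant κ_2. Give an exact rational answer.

κ_2 = d^2K/dt^2 |_{t=0} = 16

M_X(t) = (1 - 2*t)^(-4)
K_X(t) = log M_X(t) = -4*log(1 - 2*t)
dK/dt = -8/(2*t - 1)
d^2K/dt^2 = 16/(4*t^2 - 4*t + 1)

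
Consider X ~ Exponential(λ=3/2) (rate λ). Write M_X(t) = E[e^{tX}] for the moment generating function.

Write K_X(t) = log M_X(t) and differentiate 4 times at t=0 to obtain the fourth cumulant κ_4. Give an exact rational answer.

M_X(t) = 3/(2*(3/2 - t))
K_X(t) = log M_X(t) = -log(3/2 - t) - log(2) + log(3)
K^(4)(t) = 96/(16*t^4 - 96*t^3 + 216*t^2 - 216*t + 81)

κ_4 = K^(4)(0) = 32/27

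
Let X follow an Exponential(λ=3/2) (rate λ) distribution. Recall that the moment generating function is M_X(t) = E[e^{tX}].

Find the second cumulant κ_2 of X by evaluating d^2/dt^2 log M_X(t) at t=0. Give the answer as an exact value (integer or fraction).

κ_2 = D^2[K](0) = 4/9

M_X(t) = 3/(2*(3/2 - t))
K_X(t) = log M_X(t) = -log(3/2 - t) - log(2) + log(3)
D^2[K](t) = 4/(4*t^2 - 12*t + 9)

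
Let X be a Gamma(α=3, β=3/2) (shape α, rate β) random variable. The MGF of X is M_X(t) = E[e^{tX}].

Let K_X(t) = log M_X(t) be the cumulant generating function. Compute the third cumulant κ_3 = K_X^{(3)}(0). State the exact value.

κ_3 = K′′′(0) = 16/9

M_X(t) = 27/(8*(3/2 - t)^3)
K_X(t) = log M_X(t) = -3*log(3/2 - t) - 3*log(2) + 3*log(3)
K′(t) = -6/(2*t - 3)
K′′(t) = 12/(4*t^2 - 12*t + 9)
K′′′(t) = -48/(8*t^3 - 36*t^2 + 54*t - 27)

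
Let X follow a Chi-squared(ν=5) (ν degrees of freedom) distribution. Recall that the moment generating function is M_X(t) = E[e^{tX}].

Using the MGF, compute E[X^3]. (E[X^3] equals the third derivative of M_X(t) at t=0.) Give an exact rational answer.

M_X(t) = (1 - 2*t)^(-5/2)
M^(3)(t) = -315/(32*t^5*√(1 - 2*t) - 80*t^4*√(1 - 2*t) + 80*t^3*√(1 - 2*t) - 40*t^2*√(1 - 2*t) + 10*t*√(1 - 2*t) - √(1 - 2*t))

E[X^3] = M^(3)(0) = 315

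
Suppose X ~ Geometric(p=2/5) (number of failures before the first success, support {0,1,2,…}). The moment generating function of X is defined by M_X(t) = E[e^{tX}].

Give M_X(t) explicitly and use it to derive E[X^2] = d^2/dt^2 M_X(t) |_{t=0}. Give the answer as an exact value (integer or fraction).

E[X^2] = M^(2)(0) = 6

M_X(t) = 2/(5*(1 - 3*e^(t)/5))
M^(2)(t) = (-18*e^(2*t) - 30*e^(t))/(27*e^(3*t) - 135*e^(2*t) + 225*e^(t) - 125)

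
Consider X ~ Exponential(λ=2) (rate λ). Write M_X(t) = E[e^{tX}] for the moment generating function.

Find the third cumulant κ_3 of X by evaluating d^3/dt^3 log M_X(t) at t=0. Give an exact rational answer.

M_X(t) = 2/(2 - t)
K_X(t) = log M_X(t) = -log(2 - t) + log(2)
D^3[K](t) = -2/(t^3 - 6*t^2 + 12*t - 8)

κ_3 = D^3[K](0) = 1/4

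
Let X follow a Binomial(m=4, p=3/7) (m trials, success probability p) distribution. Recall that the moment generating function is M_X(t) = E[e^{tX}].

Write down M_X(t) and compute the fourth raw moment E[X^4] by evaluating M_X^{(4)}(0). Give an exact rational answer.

M_X(t) = (3*e^(t)/7 + 4/7)^4
D^4[M](t) = 20736*e^(4*t)/2401 + 34992*e^(3*t)/2401 + 13824*e^(2*t)/2401 + 768*e^(t)/2401

E[X^4] = D^4[M](0) = 70320/2401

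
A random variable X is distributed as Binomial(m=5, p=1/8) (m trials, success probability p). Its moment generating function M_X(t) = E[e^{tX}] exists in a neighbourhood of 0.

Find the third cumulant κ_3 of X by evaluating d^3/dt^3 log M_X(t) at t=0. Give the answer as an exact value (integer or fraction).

M_X(t) = (e^(t)/8 + 7/8)^5
K_X(t) = log M_X(t) = 5*log(e^(t)/8 + 7/8)
K′(t) = 5*e^(t)/(e^(t) + 7)
K′′(t) = 35*e^(t)/(e^(2*t) + 14*e^(t) + 49)
K′′′(t) = (-35*e^(2*t) + 245*e^(t))/(e^(3*t) + 21*e^(2*t) + 147*e^(t) + 343)

κ_3 = K′′′(0) = 105/256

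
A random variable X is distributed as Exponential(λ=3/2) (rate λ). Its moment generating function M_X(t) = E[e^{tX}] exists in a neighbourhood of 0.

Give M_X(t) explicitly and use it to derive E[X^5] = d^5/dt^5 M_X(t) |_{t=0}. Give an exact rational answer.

E[X^5] = M′′′′′(0) = 1280/81

M_X(t) = 3/(2*(3/2 - t))
M′(t) = 6/(4*t^2 - 12*t + 9)
M′′(t) = -24/(8*t^3 - 36*t^2 + 54*t - 27)
M′′′(t) = 144/(16*t^4 - 96*t^3 + 216*t^2 - 216*t + 81)
M′′′′(t) = -1152/(32*t^5 - 240*t^4 + 720*t^3 - 1080*t^2 + 810*t - 243)
M′′′′′(t) = 11520/(64*t^6 - 576*t^5 + 2160*t^4 - 4320*t^3 + 4860*t^2 - 2916*t + 729)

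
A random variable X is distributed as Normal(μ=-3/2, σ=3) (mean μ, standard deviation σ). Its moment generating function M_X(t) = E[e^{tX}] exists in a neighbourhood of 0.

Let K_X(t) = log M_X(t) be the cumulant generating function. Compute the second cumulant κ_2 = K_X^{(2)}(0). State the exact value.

κ_2 = D^2[K](0) = 9

M_X(t) = e^(9*t^2/2 - 3*t/2)
K_X(t) = log M_X(t) = 9*t^2/2 - 3*t/2
D^2[K](t) = 9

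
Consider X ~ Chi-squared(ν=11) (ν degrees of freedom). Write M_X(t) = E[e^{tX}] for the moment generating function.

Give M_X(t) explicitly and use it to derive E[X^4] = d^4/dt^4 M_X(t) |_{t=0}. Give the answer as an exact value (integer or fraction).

E[X^4] = M^(4)(0) = 36465

M_X(t) = (1 - 2*t)^(-11/2)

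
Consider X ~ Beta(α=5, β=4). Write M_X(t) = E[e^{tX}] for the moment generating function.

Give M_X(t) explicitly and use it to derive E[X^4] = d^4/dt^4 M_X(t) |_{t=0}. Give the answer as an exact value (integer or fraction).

E[X^4] = M′′′′(0) = 14/99

M_X(t) = ₁F₁(5; 9; t)
M′(t) = 5*₁F₁(6; 10; t)/9
M′′(t) = ₁F₁(7; 11; t)/3
M′′′(t) = 7*₁F₁(8; 12; t)/33
M′′′′(t) = 14*₁F₁(9; 13; t)/99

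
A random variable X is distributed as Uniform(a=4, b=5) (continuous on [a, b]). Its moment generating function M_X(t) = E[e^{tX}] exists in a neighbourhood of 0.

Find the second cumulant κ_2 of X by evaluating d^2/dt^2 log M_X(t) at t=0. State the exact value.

M_X(t) = (e^(5*t) - e^(4*t))/t
K_X(t) = log M_X(t) = -log(t) + log(e^(5*t) - e^(4*t))
K^(2)(t) = (-t^2*e^(t) + e^(2*t) - 2*e^(t) + 1)/(t^2*e^(2*t) - 2*t^2*e^(t) + t^2)

κ_2 = K^(2)(0) = 1/12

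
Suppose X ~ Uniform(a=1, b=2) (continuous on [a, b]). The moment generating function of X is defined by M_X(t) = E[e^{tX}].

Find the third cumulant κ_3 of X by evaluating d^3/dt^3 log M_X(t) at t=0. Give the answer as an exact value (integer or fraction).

κ_3 = d^3K/dt^3 |_{t=0} = 0

M_X(t) = (e^(2*t) - e^(t))/t
K_X(t) = log M_X(t) = -log(t) + log(e^(2*t) - e^(t))
dK/dt = (2*t*e^(t) - t - e^(t) + 1)/(t*e^(t) - t)
d^2K/dt^2 = (-t^2*e^(t) + e^(2*t) - 2*e^(t) + 1)/(t^2*e^(2*t) - 2*t^2*e^(t) + t^2)
d^3K/dt^3 = (t^3*e^(2*t) + t^3*e^(t) - 2*e^(3*t) + 6*e^(2*t) - 6*e^(t) + 2)/(t^3*e^(3*t) - 3*t^3*e^(2*t) + 3*t^3*e^(t) - t^3)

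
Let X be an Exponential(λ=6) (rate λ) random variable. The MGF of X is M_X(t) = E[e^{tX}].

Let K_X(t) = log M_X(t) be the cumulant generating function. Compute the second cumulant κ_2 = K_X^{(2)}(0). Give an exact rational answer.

M_X(t) = 6/(6 - t)
K_X(t) = log M_X(t) = -log(6 - t) + log(6)
D^2[K](t) = 1/(t^2 - 12*t + 36)

κ_2 = D^2[K](0) = 1/36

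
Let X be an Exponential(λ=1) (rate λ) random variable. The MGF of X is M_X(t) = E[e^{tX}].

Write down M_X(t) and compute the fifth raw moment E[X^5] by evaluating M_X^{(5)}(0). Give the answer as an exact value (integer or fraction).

M_X(t) = 1/(1 - t)
D^5[M](t) = 120/(t^6 - 6*t^5 + 15*t^4 - 20*t^3 + 15*t^2 - 6*t + 1)

E[X^5] = D^5[M](0) = 120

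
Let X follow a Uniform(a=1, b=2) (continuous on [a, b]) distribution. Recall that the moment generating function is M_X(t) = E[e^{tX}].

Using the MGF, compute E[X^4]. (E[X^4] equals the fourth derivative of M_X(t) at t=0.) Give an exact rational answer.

M_X(t) = (e^(2*t) - e^(t))/t
M^(4)(t) = (16*t^4*e^(2*t) - t^4*e^(t) - 32*t^3*e^(2*t) + 4*t^3*e^(t) + 48*t^2*e^(2*t) - 12*t^2*e^(t) - 48*t*e^(2*t) + 24*t*e^(t) + 24*e^(2*t) - 24*e^(t))/t^5

E[X^4] = M^(4)(0) = 31/5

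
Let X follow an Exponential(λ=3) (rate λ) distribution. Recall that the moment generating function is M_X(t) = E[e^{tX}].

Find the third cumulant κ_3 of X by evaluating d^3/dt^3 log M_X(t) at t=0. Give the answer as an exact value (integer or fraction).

κ_3 = D^3[K](0) = 2/27

M_X(t) = 3/(3 - t)
K_X(t) = log M_X(t) = -log(3 - t) + log(3)
D^3[K](t) = -2/(t^3 - 9*t^2 + 27*t - 27)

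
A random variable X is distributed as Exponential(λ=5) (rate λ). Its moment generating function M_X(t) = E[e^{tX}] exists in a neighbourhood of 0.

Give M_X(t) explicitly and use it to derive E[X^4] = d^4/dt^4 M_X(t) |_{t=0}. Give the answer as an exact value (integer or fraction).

E[X^4] = M^(4)(0) = 24/625

M_X(t) = 5/(5 - t)
M^(4)(t) = -120/(t^5 - 25*t^4 + 250*t^3 - 1250*t^2 + 3125*t - 3125)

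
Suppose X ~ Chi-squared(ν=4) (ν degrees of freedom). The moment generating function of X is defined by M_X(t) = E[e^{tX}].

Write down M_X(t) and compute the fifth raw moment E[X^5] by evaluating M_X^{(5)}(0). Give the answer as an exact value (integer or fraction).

E[X^5] = d^5M/dt^5 |_{t=0} = 23040

M_X(t) = (1 - 2*t)^(-2)
dM/dt = -4/(8*t^3 - 12*t^2 + 6*t - 1)
d^2M/dt^2 = 24/(16*t^4 - 32*t^3 + 24*t^2 - 8*t + 1)
d^3M/dt^3 = -192/(32*t^5 - 80*t^4 + 80*t^3 - 40*t^2 + 10*t - 1)
d^4M/dt^4 = 1920/(64*t^6 - 192*t^5 + 240*t^4 - 160*t^3 + 60*t^2 - 12*t + 1)
d^5M/dt^5 = -23040/(128*t^7 - 448*t^6 + 672*t^5 - 560*t^4 + 280*t^3 - 84*t^2 + 14*t - 1)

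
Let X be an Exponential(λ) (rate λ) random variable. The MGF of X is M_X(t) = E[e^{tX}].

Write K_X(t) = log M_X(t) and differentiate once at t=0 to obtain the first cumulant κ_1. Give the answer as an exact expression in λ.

M_X(t) = λ/(λ - t)
K_X(t) = log M_X(t) = log(λ) - log(λ - t)
dK/dt = -1/(-λ + t)

κ_1 = dK/dt |_{t=0} = 1/λ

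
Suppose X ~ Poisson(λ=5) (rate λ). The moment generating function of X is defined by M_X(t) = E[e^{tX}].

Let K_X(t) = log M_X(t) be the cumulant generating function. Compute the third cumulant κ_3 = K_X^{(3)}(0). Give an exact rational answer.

M_X(t) = e^(5*e^(t) - 5)
K_X(t) = log M_X(t) = 5*e^(t) - 5
dK/dt = 5*e^(t)
d^2K/dt^2 = 5*e^(t)
d^3K/dt^3 = 5*e^(t)

κ_3 = d^3K/dt^3 |_{t=0} = 5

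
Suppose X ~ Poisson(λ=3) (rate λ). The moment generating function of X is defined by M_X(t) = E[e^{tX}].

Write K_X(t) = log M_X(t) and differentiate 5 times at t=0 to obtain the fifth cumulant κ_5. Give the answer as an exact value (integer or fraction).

M_X(t) = e^(3*e^(t) - 3)
K_X(t) = log M_X(t) = 3*e^(t) - 3
K′(t) = 3*e^(t)
K′′(t) = 3*e^(t)
K′′′(t) = 3*e^(t)
K′′′′(t) = 3*e^(t)
K′′′′′(t) = 3*e^(t)

κ_5 = K′′′′′(0) = 3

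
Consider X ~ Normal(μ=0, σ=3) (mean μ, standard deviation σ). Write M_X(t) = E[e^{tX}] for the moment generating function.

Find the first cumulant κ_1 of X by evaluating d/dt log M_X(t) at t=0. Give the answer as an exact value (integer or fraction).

M_X(t) = e^(9*t^2/2)
K_X(t) = log M_X(t) = 9*t^2/2
K′(t) = 9*t

κ_1 = K′(0) = 0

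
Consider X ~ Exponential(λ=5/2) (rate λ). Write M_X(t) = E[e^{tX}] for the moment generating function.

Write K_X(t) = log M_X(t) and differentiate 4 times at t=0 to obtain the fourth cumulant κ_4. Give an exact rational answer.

M_X(t) = 5/(2*(5/2 - t))
K_X(t) = log M_X(t) = -log(5/2 - t) - log(2) + log(5)
K^(4)(t) = 96/(16*t^4 - 160*t^3 + 600*t^2 - 1000*t + 625)

κ_4 = K^(4)(0) = 96/625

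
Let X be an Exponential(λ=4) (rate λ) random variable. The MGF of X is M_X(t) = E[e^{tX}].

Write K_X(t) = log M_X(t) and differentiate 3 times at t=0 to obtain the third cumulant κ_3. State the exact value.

M_X(t) = 4/(4 - t)
K_X(t) = log M_X(t) = -log(4 - t) + 2*log(2)
K^(3)(t) = -2/(t^3 - 12*t^2 + 48*t - 64)

κ_3 = K^(3)(0) = 1/32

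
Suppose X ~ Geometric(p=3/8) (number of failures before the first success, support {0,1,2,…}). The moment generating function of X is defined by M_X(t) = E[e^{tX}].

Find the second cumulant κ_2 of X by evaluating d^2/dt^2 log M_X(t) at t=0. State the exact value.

M_X(t) = 3/(8*(1 - 5*e^(t)/8))
K_X(t) = log M_X(t) = -log(1 - 5*e^(t)/8) - 3*log(2) + log(3)
dK/dt = -5*e^(t)/(5*e^(t) - 8)
d^2K/dt^2 = 40*e^(t)/(25*e^(2*t) - 80*e^(t) + 64)

κ_2 = d^2K/dt^2 |_{t=0} = 40/9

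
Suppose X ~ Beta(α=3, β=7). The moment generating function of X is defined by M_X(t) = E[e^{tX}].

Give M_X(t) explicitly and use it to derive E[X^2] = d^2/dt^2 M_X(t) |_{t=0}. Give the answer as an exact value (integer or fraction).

E[X^2] = M^(2)(0) = 6/55

M_X(t) = ₁F₁(3; 10; t)
M^(2)(t) = 6*₁F₁(5; 12; t)/55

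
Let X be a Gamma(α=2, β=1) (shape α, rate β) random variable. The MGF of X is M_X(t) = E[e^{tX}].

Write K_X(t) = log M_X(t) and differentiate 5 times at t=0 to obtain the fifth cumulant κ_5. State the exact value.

M_X(t) = (1 - t)^(-2)
K_X(t) = log M_X(t) = -2*log(1 - t)
dK/dt = -2/(t - 1)
d^2K/dt^2 = 2/(t^2 - 2*t + 1)
d^3K/dt^3 = -4/(t^3 - 3*t^2 + 3*t - 1)
d^4K/dt^4 = 12/(t^4 - 4*t^3 + 6*t^2 - 4*t + 1)
d^5K/dt^5 = -48/(t^5 - 5*t^4 + 10*t^3 - 10*t^2 + 5*t - 1)

κ_5 = d^5K/dt^5 |_{t=0} = 48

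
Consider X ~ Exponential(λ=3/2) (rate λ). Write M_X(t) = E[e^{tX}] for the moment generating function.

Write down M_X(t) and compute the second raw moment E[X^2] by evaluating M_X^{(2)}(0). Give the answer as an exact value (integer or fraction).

E[X^2] = M^(2)(0) = 8/9

M_X(t) = 3/(2*(3/2 - t))
M^(2)(t) = -24/(8*t^3 - 36*t^2 + 54*t - 27)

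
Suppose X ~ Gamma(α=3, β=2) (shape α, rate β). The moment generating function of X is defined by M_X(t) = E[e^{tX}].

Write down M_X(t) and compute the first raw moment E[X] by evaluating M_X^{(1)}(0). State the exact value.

M_X(t) = 8/(2 - t)^3
D[M](t) = 24/(t^4 - 8*t^3 + 24*t^2 - 32*t + 16)

E[X] = D[M](0) = 3/2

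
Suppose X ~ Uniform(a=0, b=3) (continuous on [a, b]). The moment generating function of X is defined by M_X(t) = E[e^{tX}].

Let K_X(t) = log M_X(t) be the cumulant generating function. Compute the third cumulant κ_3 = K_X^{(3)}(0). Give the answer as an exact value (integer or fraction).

M_X(t) = (e^(3*t) - 1)/(3*t)
K_X(t) = log M_X(t) = -log(t) + log(e^(3*t) - 1) - log(3)
dK/dt = (3*t*e^(3*t) - e^(3*t) + 1)/(t*e^(3*t) - t)
d^2K/dt^2 = (-9*t^2*e^(3*t) + e^(6*t) - 2*e^(3*t) + 1)/(t^2*e^(6*t) - 2*t^2*e^(3*t) + t^2)
d^3K/dt^3 = (27*t^3*e^(6*t) + 27*t^3*e^(3*t) - 2*e^(9*t) + 6*e^(6*t) - 6*e^(3*t) + 2)/(t^3*e^(9*t) - 3*t^3*e^(6*t) + 3*t^3*e^(3*t) - t^3)

κ_3 = d^3K/dt^3 |_{t=0} = 0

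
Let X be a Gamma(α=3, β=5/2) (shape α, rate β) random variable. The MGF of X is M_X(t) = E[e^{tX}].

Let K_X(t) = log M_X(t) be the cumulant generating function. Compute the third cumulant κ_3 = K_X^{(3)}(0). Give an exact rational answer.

κ_3 = K^(3)(0) = 48/125

M_X(t) = 125/(8*(5/2 - t)^3)
K_X(t) = log M_X(t) = -3*log(5/2 - t) - 3*log(2) + 3*log(5)
K^(3)(t) = -48/(8*t^3 - 60*t^2 + 150*t - 125)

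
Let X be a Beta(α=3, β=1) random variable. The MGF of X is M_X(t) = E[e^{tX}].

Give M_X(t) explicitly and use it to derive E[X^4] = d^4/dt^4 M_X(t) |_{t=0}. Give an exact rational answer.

E[X^4] = D^4[M](0) = 3/7

M_X(t) = ₁F₁(3; 4; t)
D^4[M](t) = 3*₁F₁(7; 8; t)/7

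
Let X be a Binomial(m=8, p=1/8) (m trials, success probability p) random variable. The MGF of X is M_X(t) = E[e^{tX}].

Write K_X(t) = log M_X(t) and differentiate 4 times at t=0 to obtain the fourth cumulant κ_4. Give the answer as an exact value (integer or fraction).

M_X(t) = (e^(t)/8 + 7/8)^8
K_X(t) = log M_X(t) = 8*log(e^(t)/8 + 7/8)
dK/dt = 8*e^(t)/(e^(t) + 7)
d^2K/dt^2 = 56*e^(t)/(e^(2*t) + 14*e^(t) + 49)
d^3K/dt^3 = (-56*e^(2*t) + 392*e^(t))/(e^(3*t) + 21*e^(2*t) + 147*e^(t) + 343)
d^4K/dt^4 = (56*e^(3*t) - 1568*e^(2*t) + 2744*e^(t))/(e^(4*t) + 28*e^(3*t) + 294*e^(2*t) + 1372*e^(t) + 2401)

κ_4 = d^4K/dt^4 |_{t=0} = 77/256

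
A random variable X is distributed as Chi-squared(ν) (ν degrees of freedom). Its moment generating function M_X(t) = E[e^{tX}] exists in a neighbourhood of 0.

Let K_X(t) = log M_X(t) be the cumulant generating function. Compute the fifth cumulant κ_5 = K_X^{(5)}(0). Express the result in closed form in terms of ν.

M_X(t) = (1 - 2*t)^(-ν/2)
K_X(t) = log M_X(t) = -ν*log(1 - 2*t)/2
K′(t) = -ν/(2*t - 1)
K′′(t) = 2*ν/(4*t^2 - 4*t + 1)
K′′′(t) = -8*ν/(8*t^3 - 12*t^2 + 6*t - 1)
K′′′′(t) = 48*ν/(16*t^4 - 32*t^3 + 24*t^2 - 8*t + 1)
K′′′′′(t) = -384*ν/(32*t^5 - 80*t^4 + 80*t^3 - 40*t^2 + 10*t - 1)

κ_5 = K′′′′′(0) = 384*ν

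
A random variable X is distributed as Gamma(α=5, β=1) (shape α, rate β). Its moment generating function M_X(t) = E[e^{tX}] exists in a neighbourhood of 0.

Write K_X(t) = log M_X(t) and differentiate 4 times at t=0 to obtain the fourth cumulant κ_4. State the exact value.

κ_4 = K^(4)(0) = 30

M_X(t) = (1 - t)^(-5)
K_X(t) = log M_X(t) = -5*log(1 - t)
K^(4)(t) = 30/(t^4 - 4*t^3 + 6*t^2 - 4*t + 1)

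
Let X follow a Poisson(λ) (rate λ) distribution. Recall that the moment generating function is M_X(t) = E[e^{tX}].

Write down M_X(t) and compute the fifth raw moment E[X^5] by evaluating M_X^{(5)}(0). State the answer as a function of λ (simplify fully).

E[X^5] = M^(5)(0) = λ*(λ^4 + 10*λ^3 + 25*λ^2 + 15*λ + 1)

M_X(t) = e^(λ*(e^(t) - 1))
M^(5)(t) = (λ^5*e^(5*t)*e^(λ*e^(t)) + 10*λ^4*e^(4*t)*e^(λ*e^(t)) + 25*λ^3*e^(3*t)*e^(λ*e^(t)) + 15*λ^2*e^(2*t)*e^(λ*e^(t)) + λ*e^(t)*e^(λ*e^(t)))*e^(-λ)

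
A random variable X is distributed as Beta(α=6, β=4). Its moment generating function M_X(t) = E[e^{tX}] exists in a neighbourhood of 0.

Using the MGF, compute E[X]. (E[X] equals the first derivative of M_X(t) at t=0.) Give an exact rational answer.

E[X] = dM/dt |_{t=0} = 3/5

M_X(t) = ₁F₁(6; 10; t)
dM/dt = 3*₁F₁(7; 11; t)/5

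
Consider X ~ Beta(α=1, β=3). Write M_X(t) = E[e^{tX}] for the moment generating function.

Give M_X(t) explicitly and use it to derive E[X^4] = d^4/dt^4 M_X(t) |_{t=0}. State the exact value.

E[X^4] = D^4[M](0) = 1/35

M_X(t) = ₁F₁(1; 4; t)
D^4[M](t) = ₁F₁(5; 8; t)/35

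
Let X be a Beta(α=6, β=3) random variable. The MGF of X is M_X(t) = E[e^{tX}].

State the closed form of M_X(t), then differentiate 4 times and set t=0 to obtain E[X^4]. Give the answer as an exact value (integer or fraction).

E[X^4] = D^4[M](0) = 14/55

M_X(t) = ₁F₁(6; 9; t)
D^4[M](t) = 14*₁F₁(10; 13; t)/55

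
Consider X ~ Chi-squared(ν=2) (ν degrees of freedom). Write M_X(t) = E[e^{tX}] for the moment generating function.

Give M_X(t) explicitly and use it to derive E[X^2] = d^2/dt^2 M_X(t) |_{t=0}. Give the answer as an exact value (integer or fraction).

E[X^2] = M′′(0) = 8

M_X(t) = 1/(1 - 2*t)
M′(t) = 2/(4*t^2 - 4*t + 1)
M′′(t) = -8/(8*t^3 - 12*t^2 + 6*t - 1)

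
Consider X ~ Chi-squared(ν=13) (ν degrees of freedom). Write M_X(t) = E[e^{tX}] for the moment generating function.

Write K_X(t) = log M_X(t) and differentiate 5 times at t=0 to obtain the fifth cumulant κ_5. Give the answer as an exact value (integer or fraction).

κ_5 = K^(5)(0) = 4992

M_X(t) = (1 - 2*t)^(-13/2)
K_X(t) = log M_X(t) = -13*log(1 - 2*t)/2
K^(5)(t) = -4992/(32*t^5 - 80*t^4 + 80*t^3 - 40*t^2 + 10*t - 1)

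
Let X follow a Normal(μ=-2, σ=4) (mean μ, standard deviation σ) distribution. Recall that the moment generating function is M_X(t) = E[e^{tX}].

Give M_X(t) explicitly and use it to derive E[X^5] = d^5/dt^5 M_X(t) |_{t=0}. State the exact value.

M_X(t) = e^(8*t^2 - 2*t)
D^5[M](t) = (1048576*t^5*e^(8*t^2) - 655360*t^4*e^(8*t^2) + 819200*t^3*e^(8*t^2) - 266240*t^2*e^(8*t^2) + 93440*t*e^(8*t^2) - 8992*e^(8*t^2))*e^(-2*t)

E[X^5] = D^5[M](0) = -8992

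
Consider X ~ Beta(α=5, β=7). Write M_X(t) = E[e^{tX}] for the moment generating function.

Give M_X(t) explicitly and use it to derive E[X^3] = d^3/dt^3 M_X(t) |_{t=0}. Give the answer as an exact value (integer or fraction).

M_X(t) = ₁F₁(5; 12; t)
M^(3)(t) = 5*₁F₁(8; 15; t)/52

E[X^3] = M^(3)(0) = 5/52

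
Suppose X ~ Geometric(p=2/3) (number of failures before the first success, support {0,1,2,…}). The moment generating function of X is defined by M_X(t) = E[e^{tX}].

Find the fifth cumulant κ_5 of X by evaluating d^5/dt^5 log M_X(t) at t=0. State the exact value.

κ_5 = K^(5)(0) = 15

M_X(t) = 2/(3*(1 - e^(t)/3))
K_X(t) = log M_X(t) = -log(1 - e^(t)/3) - log(3) + log(2)
K^(5)(t) = (-3*e^(4*t) - 99*e^(3*t) - 297*e^(2*t) - 81*e^(t))/(e^(5*t) - 15*e^(4*t) + 90*e^(3*t) - 270*e^(2*t) + 405*e^(t) - 243)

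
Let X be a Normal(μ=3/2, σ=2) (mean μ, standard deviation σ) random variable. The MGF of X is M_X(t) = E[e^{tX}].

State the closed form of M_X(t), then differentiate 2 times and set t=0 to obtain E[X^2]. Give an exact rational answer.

E[X^2] = M^(2)(0) = 25/4

M_X(t) = e^(2*t^2 + 3*t/2)
M^(2)(t) = 16*t^2*e^(3*t/2)*e^(2*t^2) + 12*t*e^(3*t/2)*e^(2*t^2) + 25*e^(3*t/2)*e^(2*t^2)/4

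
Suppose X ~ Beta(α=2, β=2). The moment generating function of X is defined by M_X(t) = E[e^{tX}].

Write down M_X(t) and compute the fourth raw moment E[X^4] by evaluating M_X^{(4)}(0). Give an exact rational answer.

E[X^4] = M′′′′(0) = 1/7

M_X(t) = ₁F₁(2; 4; t)
M′(t) = ₁F₁(3; 5; t)/2
M′′(t) = 3*₁F₁(4; 6; t)/10
M′′′(t) = ₁F₁(5; 7; t)/5
M′′′′(t) = ₁F₁(6; 8; t)/7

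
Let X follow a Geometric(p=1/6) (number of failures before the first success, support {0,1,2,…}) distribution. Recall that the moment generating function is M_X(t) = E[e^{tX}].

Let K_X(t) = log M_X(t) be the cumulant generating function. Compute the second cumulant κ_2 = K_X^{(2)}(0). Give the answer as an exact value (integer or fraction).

κ_2 = d^2K/dt^2 |_{t=0} = 30

M_X(t) = 1/(6*(1 - 5*e^(t)/6))
K_X(t) = log M_X(t) = -log(1 - 5*e^(t)/6) - log(6)
dK/dt = -5*e^(t)/(5*e^(t) - 6)
d^2K/dt^2 = 30*e^(t)/(25*e^(2*t) - 60*e^(t) + 36)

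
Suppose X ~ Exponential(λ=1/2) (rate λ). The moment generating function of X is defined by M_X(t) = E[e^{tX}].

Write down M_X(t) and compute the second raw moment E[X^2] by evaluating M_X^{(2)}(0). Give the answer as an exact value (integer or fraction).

M_X(t) = 1/(2*(1/2 - t))
dM/dt = 2/(4*t^2 - 4*t + 1)
d^2M/dt^2 = -8/(8*t^3 - 12*t^2 + 6*t - 1)

E[X^2] = d^2M/dt^2 |_{t=0} = 8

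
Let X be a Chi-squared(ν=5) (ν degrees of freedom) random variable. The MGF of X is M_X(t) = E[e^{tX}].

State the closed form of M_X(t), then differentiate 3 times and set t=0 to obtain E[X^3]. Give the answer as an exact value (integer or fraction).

M_X(t) = (1 - 2*t)^(-5/2)
M^(3)(t) = -315/(32*t^5*√(1 - 2*t) - 80*t^4*√(1 - 2*t) + 80*t^3*√(1 - 2*t) - 40*t^2*√(1 - 2*t) + 10*t*√(1 - 2*t) - √(1 - 2*t))

E[X^3] = M^(3)(0) = 315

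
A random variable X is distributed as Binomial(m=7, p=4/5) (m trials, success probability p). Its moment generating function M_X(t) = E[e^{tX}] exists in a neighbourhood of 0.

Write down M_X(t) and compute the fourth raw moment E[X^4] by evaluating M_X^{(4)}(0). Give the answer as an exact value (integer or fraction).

M_X(t) = (4*e^(t)/5 + 1/5)^7
D^4[M](t) = 39337984*e^(7*t)/78125 + 37158912*e^(6*t)/78125 + 21504*e^(5*t)/125 + 458752*e^(4*t)/15625 + 36288*e^(3*t)/15625 + 5376*e^(2*t)/78125 + 28*e^(t)/78125

E[X^4] = D^4[M](0) = 147868/125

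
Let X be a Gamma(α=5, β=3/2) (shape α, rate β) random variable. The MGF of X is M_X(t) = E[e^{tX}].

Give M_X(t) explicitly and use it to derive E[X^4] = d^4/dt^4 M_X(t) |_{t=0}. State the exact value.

M_X(t) = 243/(32*(3/2 - t)^5)
M^(4)(t) = -6531840/(512*t^9 - 6912*t^8 + 41472*t^7 - 145152*t^6 + 326592*t^5 - 489888*t^4 + 489888*t^3 - 314928*t^2 + 118098*t - 19683)

E[X^4] = M^(4)(0) = 8960/27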